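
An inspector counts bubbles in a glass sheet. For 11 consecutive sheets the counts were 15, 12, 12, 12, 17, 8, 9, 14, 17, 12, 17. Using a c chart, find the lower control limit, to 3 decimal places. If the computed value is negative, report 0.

2.290

c̄ = (15 + 12 + 12 + 12 + 17 + 8 + 9 + 14 + 17 + 12 + 17) / 11 = 145 / 11 = 13.1818
LCL = c̄ − 3√c̄ = 13.1818 − 3 × 3.6307 = 2.2898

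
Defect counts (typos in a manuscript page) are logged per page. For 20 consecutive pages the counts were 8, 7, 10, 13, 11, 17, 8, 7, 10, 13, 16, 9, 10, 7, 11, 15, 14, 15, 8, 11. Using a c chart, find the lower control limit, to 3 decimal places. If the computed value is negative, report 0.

1.050

c̄ = (8 + 7 + 10 + 13 + 11 + 17 + 8 + 7 + 10 + 13 + 16 + 9 + 10 + 7 + 11 + 15 + 14 + 15 + 8 + 11) / 20 = 220 / 20 = 11.0000
LCL = c̄ − 3√c̄ = 11.0000 − 3 × 3.3166 = 1.0501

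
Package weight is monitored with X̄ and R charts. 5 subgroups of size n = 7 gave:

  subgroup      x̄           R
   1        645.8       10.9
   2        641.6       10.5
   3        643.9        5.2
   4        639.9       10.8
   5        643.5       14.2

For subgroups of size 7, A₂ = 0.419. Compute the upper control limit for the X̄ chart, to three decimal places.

647.264

X̄̄ = (645.8 + 641.6 + 643.9 + 639.9 + 643.5) / 5 = 3214.7000 / 5 = 642.9400
R̄ = (10.9 + 10.5 + 5.2 + 10.8 + 14.2) / 5 = 51.6000 / 5 = 10.3200
UCL = X̄̄ + A₂·R̄ = 642.9400 + 0.419 × 10.3200 = 647.2641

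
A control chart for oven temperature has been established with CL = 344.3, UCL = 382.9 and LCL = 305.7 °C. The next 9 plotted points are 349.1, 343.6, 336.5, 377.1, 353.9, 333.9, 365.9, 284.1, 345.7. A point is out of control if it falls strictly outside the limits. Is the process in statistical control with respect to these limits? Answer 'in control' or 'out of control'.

Compare each point to [305.7, 382.9]: sample 8 = 284.1 < LCL.

out of control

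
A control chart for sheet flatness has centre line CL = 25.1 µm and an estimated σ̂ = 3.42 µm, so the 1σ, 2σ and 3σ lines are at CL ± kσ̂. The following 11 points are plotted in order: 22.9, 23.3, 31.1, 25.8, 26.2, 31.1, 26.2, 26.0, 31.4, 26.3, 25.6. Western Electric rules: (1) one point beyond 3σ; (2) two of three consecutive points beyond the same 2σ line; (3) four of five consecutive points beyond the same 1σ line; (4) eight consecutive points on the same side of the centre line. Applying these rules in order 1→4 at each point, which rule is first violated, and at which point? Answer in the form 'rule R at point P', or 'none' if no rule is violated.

rule 4 at point 10

Zone of each point (C = within 1σ̂, B = 1σ̂–2σ̂, A = 2σ̂–3σ̂, * = beyond 3σ̂; sign = side of CL): 1:-C, 2:-C, 3:+B, 4:+C, 5:+C, 6:+B, 7:+C, 8:+C, 9:+B, 10:+C, 11:+C
Rule 4 (eight consecutive points on the same side of the centre line) is satisfied at point 10.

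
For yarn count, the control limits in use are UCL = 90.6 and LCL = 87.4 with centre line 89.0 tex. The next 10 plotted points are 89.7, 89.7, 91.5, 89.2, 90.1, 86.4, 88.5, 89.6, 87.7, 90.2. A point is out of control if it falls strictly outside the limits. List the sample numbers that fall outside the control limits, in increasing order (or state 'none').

Compare each point to [87.4, 90.6]: sample 3 = 91.5 > UCL; sample 6 = 86.4 < LCL.

3, 6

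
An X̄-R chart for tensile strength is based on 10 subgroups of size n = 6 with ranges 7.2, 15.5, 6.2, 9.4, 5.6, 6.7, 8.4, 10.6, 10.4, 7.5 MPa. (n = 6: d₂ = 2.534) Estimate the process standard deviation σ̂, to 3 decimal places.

3.453

R̄ = (7.2 + 15.5 + 6.2 + 9.4 + 5.6 + 6.7 + 8.4 + 10.6 + 10.4 + 7.5) / 10 = 8.7500
σ̂ = R̄ / d₂ = 8.7500 / 2.534 = 3.4530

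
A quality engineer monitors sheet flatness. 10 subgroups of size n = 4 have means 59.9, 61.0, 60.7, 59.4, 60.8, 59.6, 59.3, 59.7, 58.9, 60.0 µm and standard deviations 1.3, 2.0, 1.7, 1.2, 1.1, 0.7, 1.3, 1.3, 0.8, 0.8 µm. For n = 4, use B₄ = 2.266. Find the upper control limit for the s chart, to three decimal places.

s̄ = (1.3 + 2.0 + 1.7 + 1.2 + 1.1 + 0.7 + 1.3 + 1.3 + 0.8 + 0.8) / 10 = 1.2200
UCL_s = B₄·s̄ = 2.266 × 1.2200 = 2.7645

2.765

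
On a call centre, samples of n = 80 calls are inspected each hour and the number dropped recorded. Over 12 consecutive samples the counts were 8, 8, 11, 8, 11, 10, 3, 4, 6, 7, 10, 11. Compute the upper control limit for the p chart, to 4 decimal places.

0.2021

p̄ = Σdᵢ / (k·n) = 97 / (12 × 80) = 0.10104
UCL = p̄ + 3·√(p̄(1−p̄)/n) = 0.10104 + 3 × √(0.10104×0.89896/80) = 0.10104 + 3 × 0.03370 = 0.20213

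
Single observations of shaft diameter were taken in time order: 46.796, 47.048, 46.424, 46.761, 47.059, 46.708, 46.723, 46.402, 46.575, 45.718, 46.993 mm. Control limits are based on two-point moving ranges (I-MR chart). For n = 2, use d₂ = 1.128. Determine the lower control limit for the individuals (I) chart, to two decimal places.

45.46

X̄ = (46.796 + 47.048 + 46.424 + 46.761 + 47.059 + 46.708 + 46.723 + 46.402 + 46.575 + 45.718 + 46.993) / 11 = 46.6552
Moving ranges: 0.252, 0.624, 0.337, 0.298, 0.351, 0.015, 0.321, 0.173, 0.857, 1.275; M̄R̄ = 4.5030 / 10 = 0.4503
LCL = X̄ − 3·M̄R̄/d₂ = 46.6552 − 3 × 0.4503 / 1.128 = 45.4576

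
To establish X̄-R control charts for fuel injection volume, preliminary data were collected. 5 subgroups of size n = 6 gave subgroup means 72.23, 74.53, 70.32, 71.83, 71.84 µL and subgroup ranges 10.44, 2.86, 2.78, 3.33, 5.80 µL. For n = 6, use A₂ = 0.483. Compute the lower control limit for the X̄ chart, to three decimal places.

X̄̄ = (72.23 + 74.53 + 70.32 + 71.83 + 71.84) / 5 = 360.7500 / 5 = 72.1500
R̄ = (10.44 + 2.86 + 2.78 + 3.33 + 5.80) / 5 = 25.2100 / 5 = 5.0420
LCL = X̄̄ − A₂·R̄ = 72.1500 − 0.483 × 5.0420 = 69.7147

69.715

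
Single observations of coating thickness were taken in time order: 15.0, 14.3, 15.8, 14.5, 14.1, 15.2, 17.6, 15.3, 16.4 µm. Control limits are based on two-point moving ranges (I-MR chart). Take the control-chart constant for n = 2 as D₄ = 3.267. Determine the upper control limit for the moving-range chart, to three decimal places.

4.410

Moving ranges: 0.7, 1.5, 1.3, 0.4, 1.1, 2.4, 2.3, 1.1; M̄R̄ = 10.8000 / 8 = 1.3500
UCL_MR = D₄·M̄R̄ = 3.267 × 1.3500 = 4.4104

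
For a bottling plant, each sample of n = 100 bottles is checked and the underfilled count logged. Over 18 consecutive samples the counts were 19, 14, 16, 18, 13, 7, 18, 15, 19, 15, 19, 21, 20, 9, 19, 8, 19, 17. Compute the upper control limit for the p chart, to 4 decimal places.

p̄ = Σdᵢ / (k·n) = 286 / (18 × 100) = 0.15889
UCL = p̄ + 3·√(p̄(1−p̄)/n) = 0.15889 + 3 × √(0.15889×0.84111/100) = 0.15889 + 3 × 0.03656 = 0.26856

0.2686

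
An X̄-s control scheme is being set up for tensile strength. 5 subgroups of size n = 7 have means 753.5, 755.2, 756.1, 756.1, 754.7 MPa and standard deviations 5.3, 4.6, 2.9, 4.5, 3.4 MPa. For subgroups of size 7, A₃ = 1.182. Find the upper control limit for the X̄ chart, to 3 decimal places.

X̄̄ = (753.5 + 755.2 + 756.1 + 756.1 + 754.7) / 5 = 755.1200
s̄ = (5.3 + 4.6 + 2.9 + 4.5 + 3.4) / 5 = 4.1400
UCL = X̄̄ + A₃·s̄ = 755.1200 + 1.182 × 4.1400 = 760.0135

760.013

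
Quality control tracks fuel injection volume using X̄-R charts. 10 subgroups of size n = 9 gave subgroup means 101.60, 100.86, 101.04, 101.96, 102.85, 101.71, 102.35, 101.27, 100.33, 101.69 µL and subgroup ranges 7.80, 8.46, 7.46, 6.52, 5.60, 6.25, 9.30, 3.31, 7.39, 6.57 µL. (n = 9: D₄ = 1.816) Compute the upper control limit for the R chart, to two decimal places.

R̄ = (7.80 + 8.46 + 7.46 + 6.52 + 5.60 + 6.25 + 9.30 + 3.31 + 7.39 + 6.57) / 10 = 68.6600 / 10 = 6.8660
UCL_R = D₄·R̄ = 1.816 × 6.8660 = 12.4687

12.47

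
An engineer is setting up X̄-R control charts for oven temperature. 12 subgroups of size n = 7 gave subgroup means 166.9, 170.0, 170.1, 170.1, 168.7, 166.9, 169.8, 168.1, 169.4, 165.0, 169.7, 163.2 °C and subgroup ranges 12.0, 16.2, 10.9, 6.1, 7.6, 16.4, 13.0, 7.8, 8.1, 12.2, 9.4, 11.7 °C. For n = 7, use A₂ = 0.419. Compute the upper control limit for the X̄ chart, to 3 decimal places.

172.746

X̄̄ = (166.9 + 170.0 + 170.1 + 170.1 + 168.7 + 166.9 + 169.8 + 168.1 + 169.4 + 165.0 + 169.7 + 163.2) / 12 = 2017.9000 / 12 = 168.1583
R̄ = (12.0 + 16.2 + 10.9 + 6.1 + 7.6 + 16.4 + 13.0 + 7.8 + 8.1 + 12.2 + 9.4 + 11.7) / 12 = 131.4000 / 12 = 10.9500
UCL = X̄̄ + A₂·R̄ = 168.1583 + 0.419 × 10.9500 = 172.7464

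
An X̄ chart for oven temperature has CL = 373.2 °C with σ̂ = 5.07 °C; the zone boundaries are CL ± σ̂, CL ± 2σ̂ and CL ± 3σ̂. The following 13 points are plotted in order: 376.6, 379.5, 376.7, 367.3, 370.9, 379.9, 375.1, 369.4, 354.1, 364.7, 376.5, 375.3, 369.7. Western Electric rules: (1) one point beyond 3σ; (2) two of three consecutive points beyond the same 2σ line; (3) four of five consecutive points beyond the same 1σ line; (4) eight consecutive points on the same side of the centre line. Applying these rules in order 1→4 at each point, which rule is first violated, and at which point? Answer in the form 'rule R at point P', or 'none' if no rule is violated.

Zone of each point (C = within 1σ̂, B = 1σ̂–2σ̂, A = 2σ̂–3σ̂, * = beyond 3σ̂; sign = side of CL): 1:+C, 2:+B, 3:+C, 4:-B, 5:-C, 6:+B, 7:+C, 8:-C, 9:-*, 10:-B, 11:+C, 12:+C, 13:-C
Rule 1 (one point beyond the 3σ limits) is satisfied at point 9.

rule 1 at point 9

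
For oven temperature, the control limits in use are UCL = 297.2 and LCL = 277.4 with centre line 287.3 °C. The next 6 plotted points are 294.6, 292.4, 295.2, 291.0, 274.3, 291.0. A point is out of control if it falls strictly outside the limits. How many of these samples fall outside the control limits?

1

Compare each point to [277.4, 297.2]: sample 5 = 274.3 < LCL.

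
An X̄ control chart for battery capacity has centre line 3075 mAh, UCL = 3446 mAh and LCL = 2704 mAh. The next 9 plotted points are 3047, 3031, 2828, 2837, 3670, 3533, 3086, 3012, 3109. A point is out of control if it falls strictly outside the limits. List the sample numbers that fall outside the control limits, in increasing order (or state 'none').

5, 6

Compare each point to [2704, 3446]: sample 5 = 3670 > UCL; sample 6 = 3533 > UCL.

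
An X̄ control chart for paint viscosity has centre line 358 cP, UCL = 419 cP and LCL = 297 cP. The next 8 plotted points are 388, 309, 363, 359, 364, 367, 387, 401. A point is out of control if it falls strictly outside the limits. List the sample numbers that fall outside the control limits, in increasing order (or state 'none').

none

All 8 points lie within [297, 419].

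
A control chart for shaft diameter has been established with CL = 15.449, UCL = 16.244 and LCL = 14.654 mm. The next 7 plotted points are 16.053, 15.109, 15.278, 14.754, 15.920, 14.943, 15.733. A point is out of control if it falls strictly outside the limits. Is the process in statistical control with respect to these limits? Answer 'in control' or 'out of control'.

in control

All 7 points lie within [14.654, 16.244].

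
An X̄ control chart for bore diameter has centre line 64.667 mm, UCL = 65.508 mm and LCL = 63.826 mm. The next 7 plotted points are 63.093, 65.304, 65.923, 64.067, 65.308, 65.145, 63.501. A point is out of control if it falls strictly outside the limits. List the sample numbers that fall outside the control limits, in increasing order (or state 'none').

Compare each point to [63.826, 65.508]: sample 1 = 63.093 < LCL; sample 3 = 65.923 > UCL; sample 7 = 63.501 < LCL.

1, 3, 7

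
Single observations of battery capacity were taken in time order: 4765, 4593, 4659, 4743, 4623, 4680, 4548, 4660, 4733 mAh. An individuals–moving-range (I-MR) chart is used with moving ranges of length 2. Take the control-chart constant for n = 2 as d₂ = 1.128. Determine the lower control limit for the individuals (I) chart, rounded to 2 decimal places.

X̄ = (4765 + 4593 + 4659 + 4743 + 4623 + 4680 + 4548 + 4660 + 4733) / 9 = 4667.1111
Moving ranges: 172, 66, 84, 120, 57, 132, 112, 73; M̄R̄ = 816.0000 / 8 = 102.0000
LCL = X̄ − 3·M̄R̄/d₂ = 4667.1111 − 3 × 102.0000 / 1.128 = 4395.8345

4395.83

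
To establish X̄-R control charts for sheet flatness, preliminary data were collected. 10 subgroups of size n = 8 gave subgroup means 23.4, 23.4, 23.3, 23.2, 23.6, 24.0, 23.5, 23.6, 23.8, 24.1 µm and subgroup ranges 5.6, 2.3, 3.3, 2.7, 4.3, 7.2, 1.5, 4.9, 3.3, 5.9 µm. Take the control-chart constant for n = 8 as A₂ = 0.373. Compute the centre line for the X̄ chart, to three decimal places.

23.590

X̄̄ = (23.4 + 23.4 + 23.3 + 23.2 + 23.6 + 24.0 + 23.5 + 23.6 + 23.8 + 24.1) / 10 = 235.9000 / 10 = 23.5900
CL = X̄̄ = 23.5900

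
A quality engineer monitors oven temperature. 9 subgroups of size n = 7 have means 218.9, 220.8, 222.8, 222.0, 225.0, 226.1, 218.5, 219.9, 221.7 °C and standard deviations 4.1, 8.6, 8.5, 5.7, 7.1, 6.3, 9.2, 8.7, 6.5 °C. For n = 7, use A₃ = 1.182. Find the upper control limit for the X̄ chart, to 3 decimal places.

230.242

X̄̄ = (218.9 + 220.8 + 222.8 + 222.0 + 225.0 + 226.1 + 218.5 + 219.9 + 221.7) / 9 = 221.7444
s̄ = (4.1 + 8.6 + 8.5 + 5.7 + 7.1 + 6.3 + 9.2 + 8.7 + 6.5) / 9 = 7.1889
UCL = X̄̄ + A₃·s̄ = 221.7444 + 1.182 × 7.1889 = 230.2417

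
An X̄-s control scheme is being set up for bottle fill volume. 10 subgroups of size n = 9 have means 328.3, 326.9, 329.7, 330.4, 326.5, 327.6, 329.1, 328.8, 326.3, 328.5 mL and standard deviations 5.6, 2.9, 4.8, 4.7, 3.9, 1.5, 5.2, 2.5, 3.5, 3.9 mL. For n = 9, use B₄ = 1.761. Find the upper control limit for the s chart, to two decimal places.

6.78

s̄ = (5.6 + 2.9 + 4.8 + 4.7 + 3.9 + 1.5 + 5.2 + 2.5 + 3.5 + 3.9) / 10 = 3.8500
UCL_s = B₄·s̄ = 1.761 × 3.8500 = 6.7798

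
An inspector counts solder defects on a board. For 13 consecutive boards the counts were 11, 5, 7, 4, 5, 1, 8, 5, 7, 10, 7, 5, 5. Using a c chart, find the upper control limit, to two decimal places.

13.60

c̄ = (11 + 5 + 7 + 4 + 5 + 1 + 8 + 5 + 7 + 10 + 7 + 5 + 5) / 13 = 80 / 13 = 6.1538
UCL = c̄ + 3√c̄ = 6.1538 + 3 × √6.1538 = 6.1538 + 3 × 2.4807 = 13.5959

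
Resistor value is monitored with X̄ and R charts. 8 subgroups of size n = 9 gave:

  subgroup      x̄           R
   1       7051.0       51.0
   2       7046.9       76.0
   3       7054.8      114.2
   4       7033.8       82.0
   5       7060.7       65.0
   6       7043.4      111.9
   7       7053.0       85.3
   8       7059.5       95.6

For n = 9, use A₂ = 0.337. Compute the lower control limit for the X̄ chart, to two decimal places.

7021.70

X̄̄ = (7051.0 + 7046.9 + 7054.8 + 7033.8 + 7060.7 + 7043.4 + 7053.0 + 7059.5) / 8 = 56403.1000 / 8 = 7050.3875
R̄ = (51.0 + 76.0 + 114.2 + 82.0 + 65.0 + 111.9 + 85.3 + 95.6) / 8 = 681.0000 / 8 = 85.1250
LCL = X̄̄ − A₂·R̄ = 7050.3875 − 0.337 × 85.1250 = 7021.7004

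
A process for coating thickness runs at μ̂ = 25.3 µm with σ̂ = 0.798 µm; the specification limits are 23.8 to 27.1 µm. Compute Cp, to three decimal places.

0.689

Cp = (USL − LSL) / (6σ̂) = (27.1 − 23.8) / (6 × 0.798) = 3.3000 / 4.7880 = 0.6892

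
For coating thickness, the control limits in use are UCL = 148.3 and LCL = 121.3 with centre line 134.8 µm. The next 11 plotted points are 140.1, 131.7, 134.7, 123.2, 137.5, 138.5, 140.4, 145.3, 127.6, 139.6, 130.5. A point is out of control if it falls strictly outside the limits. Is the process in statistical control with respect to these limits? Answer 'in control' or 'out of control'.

All 11 points lie within [121.3, 148.3].

in control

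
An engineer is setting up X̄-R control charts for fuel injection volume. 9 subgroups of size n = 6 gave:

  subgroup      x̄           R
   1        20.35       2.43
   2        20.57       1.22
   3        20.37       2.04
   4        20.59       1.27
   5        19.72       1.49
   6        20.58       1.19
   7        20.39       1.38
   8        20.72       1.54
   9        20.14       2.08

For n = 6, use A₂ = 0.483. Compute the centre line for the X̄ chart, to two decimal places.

20.38

X̄̄ = (20.35 + 20.57 + 20.37 + 20.59 + 19.72 + 20.58 + 20.39 + 20.72 + 20.14) / 9 = 183.4300 / 9 = 20.3811
CL = X̄̄ = 20.3811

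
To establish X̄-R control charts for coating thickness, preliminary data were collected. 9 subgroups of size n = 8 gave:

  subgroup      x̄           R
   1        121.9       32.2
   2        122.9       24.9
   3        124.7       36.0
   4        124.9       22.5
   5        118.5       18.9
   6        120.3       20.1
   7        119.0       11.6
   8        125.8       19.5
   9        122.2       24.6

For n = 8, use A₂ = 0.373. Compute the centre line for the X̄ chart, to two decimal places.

122.24

X̄̄ = (121.9 + 122.9 + 124.7 + 124.9 + 118.5 + 120.3 + 119.0 + 125.8 + 122.2) / 9 = 1100.2000 / 9 = 122.2444
CL = X̄̄ = 122.2444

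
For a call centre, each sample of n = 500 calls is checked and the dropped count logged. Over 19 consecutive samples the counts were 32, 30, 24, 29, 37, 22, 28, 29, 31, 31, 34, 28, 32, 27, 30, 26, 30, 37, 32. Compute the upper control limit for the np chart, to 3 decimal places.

p̄ = Σdᵢ / (k·n) = 569 / (19 × 500) = 0.05989
UCL = np̄ + 3·√(np̄(1−p̄)) = 29.9474 + 3 × √(29.9474×0.94011) = 29.9474 + 3 × 5.3060 = 45.8654

45.865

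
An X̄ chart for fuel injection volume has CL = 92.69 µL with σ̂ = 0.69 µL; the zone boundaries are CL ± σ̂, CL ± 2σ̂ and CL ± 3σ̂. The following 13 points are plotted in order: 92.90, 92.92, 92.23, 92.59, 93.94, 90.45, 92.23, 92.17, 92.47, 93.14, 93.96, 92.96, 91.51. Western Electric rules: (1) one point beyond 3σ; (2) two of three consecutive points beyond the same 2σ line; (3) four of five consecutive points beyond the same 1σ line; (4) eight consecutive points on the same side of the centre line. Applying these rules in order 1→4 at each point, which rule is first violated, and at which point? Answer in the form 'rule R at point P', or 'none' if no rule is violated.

Zone of each point (C = within 1σ̂, B = 1σ̂–2σ̂, A = 2σ̂–3σ̂, * = beyond 3σ̂; sign = side of CL): 1:+C, 2:+C, 3:-C, 4:-C, 5:+B, 6:-*, 7:-C, 8:-C, 9:-C, 10:+C, 11:+B, 12:+C, 13:-B
Rule 1 (one point beyond the 3σ limits) is satisfied at point 6.

rule 1 at point 6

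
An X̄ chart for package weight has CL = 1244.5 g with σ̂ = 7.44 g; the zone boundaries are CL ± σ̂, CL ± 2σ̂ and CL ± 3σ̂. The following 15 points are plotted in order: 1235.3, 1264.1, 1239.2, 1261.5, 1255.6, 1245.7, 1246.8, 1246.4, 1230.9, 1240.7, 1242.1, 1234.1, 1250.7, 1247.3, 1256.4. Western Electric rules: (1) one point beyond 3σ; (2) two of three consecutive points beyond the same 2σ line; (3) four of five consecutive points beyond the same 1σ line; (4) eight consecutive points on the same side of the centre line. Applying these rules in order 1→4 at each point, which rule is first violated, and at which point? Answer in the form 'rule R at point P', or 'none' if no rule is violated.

rule 2 at point 4

Zone of each point (C = within 1σ̂, B = 1σ̂–2σ̂, A = 2σ̂–3σ̂, * = beyond 3σ̂; sign = side of CL): 1:-B, 2:+A, 3:-C, 4:+A, 5:+B, 6:+C, 7:+C, 8:+C, 9:-B, 10:-C, 11:-C, 12:-B, 13:+C, 14:+C, 15:+B
Rule 2 (two of three consecutive points beyond the same 2σ limit) is satisfied at point 4.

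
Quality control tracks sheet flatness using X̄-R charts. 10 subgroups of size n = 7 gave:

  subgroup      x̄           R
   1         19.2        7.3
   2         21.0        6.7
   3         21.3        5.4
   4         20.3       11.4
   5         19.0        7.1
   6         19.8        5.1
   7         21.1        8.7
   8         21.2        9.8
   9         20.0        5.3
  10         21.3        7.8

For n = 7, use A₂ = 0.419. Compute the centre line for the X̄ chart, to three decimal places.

X̄̄ = (19.2 + 21.0 + 21.3 + 20.3 + 19.0 + 19.8 + 21.1 + 21.2 + 20.0 + 21.3) / 10 = 204.2000 / 10 = 20.4200
CL = X̄̄ = 20.4200

20.420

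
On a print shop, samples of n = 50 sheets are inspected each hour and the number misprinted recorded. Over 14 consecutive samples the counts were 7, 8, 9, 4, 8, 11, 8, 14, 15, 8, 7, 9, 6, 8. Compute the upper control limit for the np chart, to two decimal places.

16.76

p̄ = Σdᵢ / (k·n) = 122 / (14 × 50) = 0.17429
UCL = np̄ + 3·√(np̄(1−p̄)) = 8.7143 + 3 × √(8.7143×0.82571) = 8.7143 + 3 × 2.6824 = 16.7616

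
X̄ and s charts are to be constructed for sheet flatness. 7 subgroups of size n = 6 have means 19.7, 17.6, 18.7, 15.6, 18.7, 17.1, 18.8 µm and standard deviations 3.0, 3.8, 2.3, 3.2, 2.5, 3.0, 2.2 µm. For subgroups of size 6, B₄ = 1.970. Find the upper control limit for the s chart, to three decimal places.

s̄ = (3.0 + 3.8 + 2.3 + 3.2 + 2.5 + 3.0 + 2.2) / 7 = 2.8571
UCL_s = B₄·s̄ = 1.970 × 2.8571 = 5.6286

5.629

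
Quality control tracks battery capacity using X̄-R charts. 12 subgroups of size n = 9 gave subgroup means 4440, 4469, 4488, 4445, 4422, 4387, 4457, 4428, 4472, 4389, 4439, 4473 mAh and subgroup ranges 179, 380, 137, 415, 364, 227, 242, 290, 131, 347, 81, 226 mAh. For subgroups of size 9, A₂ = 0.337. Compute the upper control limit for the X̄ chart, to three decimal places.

X̄̄ = (4440 + 4469 + 4488 + 4445 + 4422 + 4387 + 4457 + 4428 + 4472 + 4389 + 4439 + 4473) / 12 = 53309.0000 / 12 = 4442.4167
R̄ = (179 + 380 + 137 + 415 + 364 + 227 + 242 + 290 + 131 + 347 + 81 + 226) / 12 = 3019.0000 / 12 = 251.5833
UCL = X̄̄ + A₂·R̄ = 4442.4167 + 0.337 × 251.5833 = 4527.2002

4527.200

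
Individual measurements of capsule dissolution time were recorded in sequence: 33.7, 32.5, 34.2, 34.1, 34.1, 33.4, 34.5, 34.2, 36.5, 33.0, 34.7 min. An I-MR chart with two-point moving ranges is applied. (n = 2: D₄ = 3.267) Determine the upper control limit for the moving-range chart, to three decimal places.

4.116

Moving ranges: 1.2, 1.7, 0.1, 0.0, 0.7, 1.1, 0.3, 2.3, 3.5, 1.7; M̄R̄ = 12.6000 / 10 = 1.2600
UCL_MR = D₄·M̄R̄ = 3.267 × 1.2600 = 4.1164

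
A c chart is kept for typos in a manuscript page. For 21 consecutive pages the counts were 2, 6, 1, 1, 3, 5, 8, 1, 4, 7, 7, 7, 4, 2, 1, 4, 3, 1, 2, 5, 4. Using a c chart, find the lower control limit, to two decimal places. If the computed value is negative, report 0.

c̄ = (2 + 6 + 1 + 1 + 3 + 5 + 8 + 1 + 4 + 7 + 7 + 7 + 4 + 2 + 1 + 4 + 3 + 1 + 2 + 5 + 4) / 21 = 78 / 21 = 3.7143
LCL = c̄ − 3√c̄ = 3.7143 − 3 × 1.9272 = -2.0675 → 0 (cannot be negative)

0.00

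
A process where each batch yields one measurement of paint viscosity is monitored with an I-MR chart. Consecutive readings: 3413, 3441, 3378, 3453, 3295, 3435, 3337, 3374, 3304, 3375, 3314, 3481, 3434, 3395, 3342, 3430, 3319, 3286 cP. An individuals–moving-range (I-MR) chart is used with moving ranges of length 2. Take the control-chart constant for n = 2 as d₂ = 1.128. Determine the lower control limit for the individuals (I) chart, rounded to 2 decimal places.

3168.63

X̄ = (3413 + 3441 + 3378 + 3453 + 3295 + 3435 + 3337 + 3374 + 3304 + 3375 + 3314 + 3481 + 3434 + 3395 + 3342 + 3430 + 3319 + 3286) / 18 = 3378.1111
Moving ranges: 28, 63, 75, 158, 140, 98, 37, 70, 71, 61, 167, 47, 39, 53, 88, 111, 33; M̄R̄ = 1339.0000 / 17 = 78.7647
LCL = X̄ − 3·M̄R̄/d₂ = 3378.1111 − 3 × 78.7647 / 1.128 = 3168.6305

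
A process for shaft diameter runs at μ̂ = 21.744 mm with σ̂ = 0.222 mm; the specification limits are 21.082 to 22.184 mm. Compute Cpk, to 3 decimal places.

0.661

Cpu = (USL − μ̂) / (3σ̂) = (22.184 − 21.744) / (3 × 0.222) = 0.6607; Cpl = (μ̂ − LSL) / (3σ̂) = (21.744 − 21.082) / (3 × 0.222) = 0.9940; Cpk = min(Cpu, Cpl) = 0.6607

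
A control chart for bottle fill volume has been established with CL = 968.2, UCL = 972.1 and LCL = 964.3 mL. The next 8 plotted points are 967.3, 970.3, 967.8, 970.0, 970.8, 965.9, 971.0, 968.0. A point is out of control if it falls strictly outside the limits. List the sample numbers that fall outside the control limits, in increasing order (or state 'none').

All 8 points lie within [964.3, 972.1].

none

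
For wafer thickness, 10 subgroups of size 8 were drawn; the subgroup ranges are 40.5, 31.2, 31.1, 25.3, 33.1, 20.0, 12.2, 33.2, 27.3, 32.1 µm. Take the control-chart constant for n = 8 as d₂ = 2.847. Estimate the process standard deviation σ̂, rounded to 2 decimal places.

10.05

R̄ = (40.5 + 31.2 + 31.1 + 25.3 + 33.1 + 20.0 + 12.2 + 33.2 + 27.3 + 32.1) / 10 = 28.6000
σ̂ = R̄ / d₂ = 28.6000 / 2.847 = 10.0457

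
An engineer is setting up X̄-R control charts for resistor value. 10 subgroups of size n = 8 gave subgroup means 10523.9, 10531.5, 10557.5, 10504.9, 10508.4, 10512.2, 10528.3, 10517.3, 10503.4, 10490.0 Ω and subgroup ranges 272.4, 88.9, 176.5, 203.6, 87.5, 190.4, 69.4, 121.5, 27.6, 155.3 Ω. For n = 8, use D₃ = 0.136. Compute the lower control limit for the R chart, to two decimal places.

R̄ = (272.4 + 88.9 + 176.5 + 203.6 + 87.5 + 190.4 + 69.4 + 121.5 + 27.6 + 155.3) / 10 = 1393.1000 / 10 = 139.3100
LCL_R = D₃·R̄ = 0.136 × 139.3100 = 18.9462

18.95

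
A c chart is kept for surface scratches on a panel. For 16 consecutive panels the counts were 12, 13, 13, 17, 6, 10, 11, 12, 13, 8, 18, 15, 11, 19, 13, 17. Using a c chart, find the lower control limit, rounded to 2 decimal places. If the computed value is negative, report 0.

c̄ = (12 + 13 + 13 + 17 + 6 + 10 + 11 + 12 + 13 + 8 + 18 + 15 + 11 + 19 + 13 + 17) / 16 = 208 / 16 = 13.0000
LCL = c̄ − 3√c̄ = 13.0000 − 3 × 3.6056 = 2.1833

2.18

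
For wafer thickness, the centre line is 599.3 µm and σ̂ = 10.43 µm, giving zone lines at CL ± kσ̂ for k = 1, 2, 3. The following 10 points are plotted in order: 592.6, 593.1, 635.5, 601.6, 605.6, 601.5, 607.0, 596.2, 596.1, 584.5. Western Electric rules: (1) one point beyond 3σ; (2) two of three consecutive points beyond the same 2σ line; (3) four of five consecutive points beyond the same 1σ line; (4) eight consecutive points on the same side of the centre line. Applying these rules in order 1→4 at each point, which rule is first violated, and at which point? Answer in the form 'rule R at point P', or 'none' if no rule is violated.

Zone of each point (C = within 1σ̂, B = 1σ̂–2σ̂, A = 2σ̂–3σ̂, * = beyond 3σ̂; sign = side of CL): 1:-C, 2:-C, 3:+*, 4:+C, 5:+C, 6:+C, 7:+C, 8:-C, 9:-C, 10:-B
Rule 1 (one point beyond the 3σ limits) is satisfied at point 3.

rule 1 at point 3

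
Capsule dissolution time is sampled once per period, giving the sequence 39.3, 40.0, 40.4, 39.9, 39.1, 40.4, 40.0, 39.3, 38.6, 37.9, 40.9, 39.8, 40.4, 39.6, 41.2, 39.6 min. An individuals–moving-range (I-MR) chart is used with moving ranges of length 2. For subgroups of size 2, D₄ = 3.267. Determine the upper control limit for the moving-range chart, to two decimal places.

Moving ranges: 0.7, 0.4, 0.5, 0.8, 1.3, 0.4, 0.7, 0.7, 0.7, 3.0, 1.1, 0.6, 0.8, 1.6, 1.6; M̄R̄ = 14.9000 / 15 = 0.9933
UCL_MR = D₄·M̄R̄ = 3.267 × 0.9933 = 3.2452

3.25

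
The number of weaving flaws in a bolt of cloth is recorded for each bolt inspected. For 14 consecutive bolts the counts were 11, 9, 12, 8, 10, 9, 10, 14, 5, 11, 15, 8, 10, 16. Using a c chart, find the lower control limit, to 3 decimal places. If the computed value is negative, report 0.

c̄ = (11 + 9 + 12 + 8 + 10 + 9 + 10 + 14 + 5 + 11 + 15 + 8 + 10 + 16) / 14 = 148 / 14 = 10.5714
LCL = c̄ − 3√c̄ = 10.5714 − 3 × 3.2514 = 0.8173

0.817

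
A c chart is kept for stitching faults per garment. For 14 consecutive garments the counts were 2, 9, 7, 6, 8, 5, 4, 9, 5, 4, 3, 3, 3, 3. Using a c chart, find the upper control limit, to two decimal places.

11.83

c̄ = (2 + 9 + 7 + 6 + 8 + 5 + 4 + 9 + 5 + 4 + 3 + 3 + 3 + 3) / 14 = 71 / 14 = 5.0714
UCL = c̄ + 3√c̄ = 5.0714 + 3 × √5.0714 = 5.0714 + 3 × 2.2520 = 11.8274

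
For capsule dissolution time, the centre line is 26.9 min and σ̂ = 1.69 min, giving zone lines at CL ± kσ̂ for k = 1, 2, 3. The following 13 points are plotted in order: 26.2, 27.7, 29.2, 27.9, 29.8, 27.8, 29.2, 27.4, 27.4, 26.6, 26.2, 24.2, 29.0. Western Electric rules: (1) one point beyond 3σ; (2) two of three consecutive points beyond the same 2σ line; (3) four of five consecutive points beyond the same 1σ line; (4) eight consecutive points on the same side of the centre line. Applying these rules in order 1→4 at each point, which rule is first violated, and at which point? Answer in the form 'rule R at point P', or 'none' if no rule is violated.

rule 4 at point 9

Zone of each point (C = within 1σ̂, B = 1σ̂–2σ̂, A = 2σ̂–3σ̂, * = beyond 3σ̂; sign = side of CL): 1:-C, 2:+C, 3:+B, 4:+C, 5:+B, 6:+C, 7:+B, 8:+C, 9:+C, 10:-C, 11:-C, 12:-B, 13:+B
Rule 4 (eight consecutive points on the same side of the centre line) is satisfied at point 9.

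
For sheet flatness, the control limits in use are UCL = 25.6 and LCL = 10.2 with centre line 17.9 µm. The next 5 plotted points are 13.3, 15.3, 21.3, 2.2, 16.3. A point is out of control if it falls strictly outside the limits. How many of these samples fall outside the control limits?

Compare each point to [10.2, 25.6]: sample 4 = 2.2 < LCL.

1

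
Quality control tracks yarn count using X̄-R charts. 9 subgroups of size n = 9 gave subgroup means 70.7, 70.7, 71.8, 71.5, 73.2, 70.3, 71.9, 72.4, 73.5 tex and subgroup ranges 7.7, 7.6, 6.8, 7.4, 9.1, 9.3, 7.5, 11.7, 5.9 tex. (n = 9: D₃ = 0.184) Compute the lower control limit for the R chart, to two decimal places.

R̄ = (7.7 + 7.6 + 6.8 + 7.4 + 9.1 + 9.3 + 7.5 + 11.7 + 5.9) / 9 = 73.0000 / 9 = 8.1111
LCL_R = D₃·R̄ = 0.184 × 8.1111 = 1.4924

1.49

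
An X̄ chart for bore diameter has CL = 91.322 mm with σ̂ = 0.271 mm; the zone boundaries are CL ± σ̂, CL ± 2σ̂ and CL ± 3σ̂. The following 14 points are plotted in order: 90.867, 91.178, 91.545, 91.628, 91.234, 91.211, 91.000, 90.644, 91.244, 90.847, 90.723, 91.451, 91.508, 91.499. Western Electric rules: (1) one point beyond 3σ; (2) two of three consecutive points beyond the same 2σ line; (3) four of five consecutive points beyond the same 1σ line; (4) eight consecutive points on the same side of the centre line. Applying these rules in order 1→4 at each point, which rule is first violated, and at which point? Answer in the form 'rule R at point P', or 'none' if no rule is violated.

rule 3 at point 11

Zone of each point (C = within 1σ̂, B = 1σ̂–2σ̂, A = 2σ̂–3σ̂, * = beyond 3σ̂; sign = side of CL): 1:-B, 2:-C, 3:+C, 4:+B, 5:-C, 6:-C, 7:-B, 8:-A, 9:-C, 10:-B, 11:-A, 12:+C, 13:+C, 14:+C
Rule 3 (four of five consecutive points beyond the same 1σ limit) is satisfied at point 11.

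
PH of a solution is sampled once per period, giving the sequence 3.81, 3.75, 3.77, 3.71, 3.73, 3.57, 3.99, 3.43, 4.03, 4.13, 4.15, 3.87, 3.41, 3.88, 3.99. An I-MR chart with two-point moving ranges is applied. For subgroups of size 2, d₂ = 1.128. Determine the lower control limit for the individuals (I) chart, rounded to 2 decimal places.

3.18

X̄ = (3.81 + 3.75 + 3.77 + 3.71 + 3.73 + 3.57 + 3.99 + 3.43 + 4.03 + 4.13 + 4.15 + 3.87 + 3.41 + 3.88 + 3.99) / 15 = 3.8147
Moving ranges: 0.06, 0.02, 0.06, 0.02, 0.16, 0.42, 0.56, 0.60, 0.10, 0.02, 0.28, 0.46, 0.47, 0.11; M̄R̄ = 3.3400 / 14 = 0.2386
LCL = X̄ − 3·M̄R̄/d₂ = 3.8147 − 3 × 0.2386 / 1.128 = 3.1802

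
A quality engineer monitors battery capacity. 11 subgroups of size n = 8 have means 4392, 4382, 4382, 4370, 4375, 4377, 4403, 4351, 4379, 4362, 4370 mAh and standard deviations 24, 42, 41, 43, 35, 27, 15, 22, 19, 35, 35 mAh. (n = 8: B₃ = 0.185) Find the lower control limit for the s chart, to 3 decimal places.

s̄ = (24 + 42 + 41 + 43 + 35 + 27 + 15 + 22 + 19 + 35 + 35) / 11 = 30.7273
LCL_s = B₃·s̄ = 0.185 × 30.7273 = 5.6845

5.685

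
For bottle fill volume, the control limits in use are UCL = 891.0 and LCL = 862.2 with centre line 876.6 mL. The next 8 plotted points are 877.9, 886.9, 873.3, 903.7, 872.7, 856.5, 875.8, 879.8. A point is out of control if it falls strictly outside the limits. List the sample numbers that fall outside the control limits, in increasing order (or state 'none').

Compare each point to [862.2, 891.0]: sample 4 = 903.7 > UCL; sample 6 = 856.5 < LCL.

4, 6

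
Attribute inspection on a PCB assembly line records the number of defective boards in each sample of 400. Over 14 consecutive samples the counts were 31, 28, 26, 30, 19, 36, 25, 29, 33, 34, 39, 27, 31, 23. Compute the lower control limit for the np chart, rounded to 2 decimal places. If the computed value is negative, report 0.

p̄ = Σdᵢ / (k·n) = 411 / (14 × 400) = 0.07339
LCL = np̄ − 3·√(np̄(1−p̄)) = 29.3571 − 3 × 5.2156 = 13.7103

13.71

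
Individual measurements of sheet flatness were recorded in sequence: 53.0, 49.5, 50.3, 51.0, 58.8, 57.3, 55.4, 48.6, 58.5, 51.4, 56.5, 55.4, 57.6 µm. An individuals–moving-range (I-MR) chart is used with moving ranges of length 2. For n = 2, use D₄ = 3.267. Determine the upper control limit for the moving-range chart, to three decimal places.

Moving ranges: 3.5, 0.8, 0.7, 7.8, 1.5, 1.9, 6.8, 9.9, 7.1, 5.1, 1.1, 2.2; M̄R̄ = 48.4000 / 12 = 4.0333
UCL_MR = D₄·M̄R̄ = 3.267 × 4.0333 = 13.1769

13.177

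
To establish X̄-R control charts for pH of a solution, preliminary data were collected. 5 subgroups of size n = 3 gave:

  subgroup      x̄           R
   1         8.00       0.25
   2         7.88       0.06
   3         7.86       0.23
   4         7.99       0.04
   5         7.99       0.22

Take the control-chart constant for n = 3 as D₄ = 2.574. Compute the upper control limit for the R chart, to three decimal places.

R̄ = (0.25 + 0.06 + 0.23 + 0.04 + 0.22) / 5 = 0.8000 / 5 = 0.1600
UCL_R = D₄·R̄ = 2.574 × 0.1600 = 0.4118

0.412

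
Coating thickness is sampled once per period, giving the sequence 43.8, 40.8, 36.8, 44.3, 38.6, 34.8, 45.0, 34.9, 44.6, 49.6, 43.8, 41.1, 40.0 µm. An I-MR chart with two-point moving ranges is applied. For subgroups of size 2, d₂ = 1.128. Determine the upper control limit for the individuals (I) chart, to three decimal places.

X̄ = (43.8 + 40.8 + 36.8 + 44.3 + 38.6 + 34.8 + 45.0 + 34.9 + 44.6 + 49.6 + 43.8 + 41.1 + 40.0) / 13 = 41.3923
Moving ranges: 3.0, 4.0, 7.5, 5.7, 3.8, 10.2, 10.1, 9.7, 5.0, 5.8, 2.7, 1.1; M̄R̄ = 68.6000 / 12 = 5.7167
UCL = X̄ + 3·M̄R̄/d₂ = 41.3923 + 3 × 5.7167 / 1.128 = 56.5962

56.596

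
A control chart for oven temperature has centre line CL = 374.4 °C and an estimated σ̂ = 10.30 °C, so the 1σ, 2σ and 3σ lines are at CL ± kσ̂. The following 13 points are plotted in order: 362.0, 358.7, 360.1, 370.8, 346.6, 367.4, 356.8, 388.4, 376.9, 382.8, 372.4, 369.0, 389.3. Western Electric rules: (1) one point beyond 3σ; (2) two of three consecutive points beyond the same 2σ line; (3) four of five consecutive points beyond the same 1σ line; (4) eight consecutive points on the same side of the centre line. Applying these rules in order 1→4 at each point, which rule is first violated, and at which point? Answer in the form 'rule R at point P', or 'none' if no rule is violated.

rule 3 at point 5

Zone of each point (C = within 1σ̂, B = 1σ̂–2σ̂, A = 2σ̂–3σ̂, * = beyond 3σ̂; sign = side of CL): 1:-B, 2:-B, 3:-B, 4:-C, 5:-A, 6:-C, 7:-B, 8:+B, 9:+C, 10:+C, 11:-C, 12:-C, 13:+B
Rule 3 (four of five consecutive points beyond the same 1σ limit) is satisfied at point 5.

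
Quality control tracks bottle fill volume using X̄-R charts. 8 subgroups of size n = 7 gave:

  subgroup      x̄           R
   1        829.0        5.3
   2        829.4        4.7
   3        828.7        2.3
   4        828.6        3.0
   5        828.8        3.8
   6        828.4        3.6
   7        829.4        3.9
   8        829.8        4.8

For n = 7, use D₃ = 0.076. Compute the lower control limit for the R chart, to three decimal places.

R̄ = (5.3 + 4.7 + 2.3 + 3.0 + 3.8 + 3.6 + 3.9 + 4.8) / 8 = 31.4000 / 8 = 3.9250
LCL_R = D₃·R̄ = 0.076 × 3.9250 = 0.2983

0.298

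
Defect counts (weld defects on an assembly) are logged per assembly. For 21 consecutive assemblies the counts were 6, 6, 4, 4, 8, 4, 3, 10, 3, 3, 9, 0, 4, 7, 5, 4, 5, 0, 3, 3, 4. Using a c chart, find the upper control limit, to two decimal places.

c̄ = (6 + 6 + 4 + 4 + 8 + 4 + 3 + 10 + 3 + 3 + 9 + 0 + 4 + 7 + 5 + 4 + 5 + 0 + 3 + 3 + 4) / 21 = 95 / 21 = 4.5238
UCL = c̄ + 3√c̄ = 4.5238 + 3 × √4.5238 = 4.5238 + 3 × 2.1269 = 10.9046

10.90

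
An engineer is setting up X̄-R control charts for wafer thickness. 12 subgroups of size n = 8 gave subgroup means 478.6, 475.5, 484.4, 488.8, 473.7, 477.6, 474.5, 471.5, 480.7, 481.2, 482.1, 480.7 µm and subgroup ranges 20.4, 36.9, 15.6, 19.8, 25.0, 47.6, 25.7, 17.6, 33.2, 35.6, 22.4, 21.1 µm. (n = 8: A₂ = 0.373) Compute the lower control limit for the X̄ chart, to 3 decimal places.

X̄̄ = (478.6 + 475.5 + 484.4 + 488.8 + 473.7 + 477.6 + 474.5 + 471.5 + 480.7 + 481.2 + 482.1 + 480.7) / 12 = 5749.3000 / 12 = 479.1083
R̄ = (20.4 + 36.9 + 15.6 + 19.8 + 25.0 + 47.6 + 25.7 + 17.6 + 33.2 + 35.6 + 22.4 + 21.1) / 12 = 320.9000 / 12 = 26.7417
LCL = X̄̄ − A₂·R̄ = 479.1083 − 0.373 × 26.7417 = 469.1337

469.134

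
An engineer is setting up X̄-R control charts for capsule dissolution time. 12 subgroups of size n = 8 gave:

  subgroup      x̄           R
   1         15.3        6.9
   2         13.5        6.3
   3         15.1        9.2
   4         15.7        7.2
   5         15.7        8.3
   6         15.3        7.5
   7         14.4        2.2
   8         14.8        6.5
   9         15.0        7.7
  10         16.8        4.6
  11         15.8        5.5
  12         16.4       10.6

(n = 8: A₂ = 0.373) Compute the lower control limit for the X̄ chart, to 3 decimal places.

X̄̄ = (15.3 + 13.5 + 15.1 + 15.7 + 15.7 + 15.3 + 14.4 + 14.8 + 15.0 + 16.8 + 15.8 + 16.4) / 12 = 183.8000 / 12 = 15.3167
R̄ = (6.9 + 6.3 + 9.2 + 7.2 + 8.3 + 7.5 + 2.2 + 6.5 + 7.7 + 4.6 + 5.5 + 10.6) / 12 = 82.5000 / 12 = 6.8750
LCL = X̄̄ − A₂·R̄ = 15.3167 − 0.373 × 6.8750 = 12.7523

12.752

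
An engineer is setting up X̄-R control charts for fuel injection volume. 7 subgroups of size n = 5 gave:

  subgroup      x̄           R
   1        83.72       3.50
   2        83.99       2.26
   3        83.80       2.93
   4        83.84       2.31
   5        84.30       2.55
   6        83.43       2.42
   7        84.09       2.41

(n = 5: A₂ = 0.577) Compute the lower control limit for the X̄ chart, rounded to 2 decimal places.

X̄̄ = (83.72 + 83.99 + 83.80 + 83.84 + 84.30 + 83.43 + 84.09) / 7 = 587.1700 / 7 = 83.8814
R̄ = (3.50 + 2.26 + 2.93 + 2.31 + 2.55 + 2.42 + 2.41) / 7 = 18.3800 / 7 = 2.6257
LCL = X̄̄ − A₂·R̄ = 83.8814 − 0.577 × 2.6257 = 82.3664

82.37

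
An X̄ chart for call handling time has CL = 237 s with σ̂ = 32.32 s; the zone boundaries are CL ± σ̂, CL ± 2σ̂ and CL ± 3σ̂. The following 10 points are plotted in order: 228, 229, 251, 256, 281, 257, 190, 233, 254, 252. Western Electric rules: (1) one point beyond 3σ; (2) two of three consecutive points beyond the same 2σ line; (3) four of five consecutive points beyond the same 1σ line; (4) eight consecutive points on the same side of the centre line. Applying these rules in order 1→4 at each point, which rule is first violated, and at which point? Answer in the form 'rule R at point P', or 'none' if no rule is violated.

none

Zone of each point (C = within 1σ̂, B = 1σ̂–2σ̂, A = 2σ̂–3σ̂, * = beyond 3σ̂; sign = side of CL): 1:-C, 2:-C, 3:+C, 4:+C, 5:+B, 6:+C, 7:-B, 8:-C, 9:+C, 10:+C
No rule fires across all 10 points.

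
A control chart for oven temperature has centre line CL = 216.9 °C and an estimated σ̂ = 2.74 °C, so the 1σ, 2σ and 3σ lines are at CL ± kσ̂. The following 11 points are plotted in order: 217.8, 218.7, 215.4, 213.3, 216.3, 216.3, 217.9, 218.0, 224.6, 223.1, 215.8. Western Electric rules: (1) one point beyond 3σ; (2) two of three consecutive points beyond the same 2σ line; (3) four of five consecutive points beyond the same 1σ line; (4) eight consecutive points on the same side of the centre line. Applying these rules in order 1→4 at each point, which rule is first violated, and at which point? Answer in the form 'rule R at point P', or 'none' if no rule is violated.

rule 2 at point 10

Zone of each point (C = within 1σ̂, B = 1σ̂–2σ̂, A = 2σ̂–3σ̂, * = beyond 3σ̂; sign = side of CL): 1:+C, 2:+C, 3:-C, 4:-B, 5:-C, 6:-C, 7:+C, 8:+C, 9:+A, 10:+A, 11:-C
Rule 2 (two of three consecutive points beyond the same 2σ limit) is satisfied at point 10.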